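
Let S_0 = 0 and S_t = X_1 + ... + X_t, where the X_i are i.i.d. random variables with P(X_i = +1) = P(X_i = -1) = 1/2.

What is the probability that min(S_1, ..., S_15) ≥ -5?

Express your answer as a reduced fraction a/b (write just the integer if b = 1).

Let f(t,s) = #length-t paths at position s with S_1..S_t all ≥ -5.
f(t,s) = f(t-1,s-1) + f(t-1,s+1) for s ≥ -5; f(t,s) = 0 for s < -5.
t=0: f(0,0)=1
t=1: f(1,-1)=1 f(1,1)=1
t=2: f(2,-2)=1 f(2,0)=2 f(2,2)=1
t=3: f(3,-3)=1 f(3,-1)=3 f(3,1)=3 f(3,3)=1
t=4: f(4,-4)=1 f(4,-2)=4 f(4,0)=6 f(4,2)=4 f(4,4)=1
t=5: f(5,-5)=1 f(5,-3)=5 f(5,-1)=10 f(5,1)=10 f(5,3)=5 f(5,5)=1
t=6: f(6,-4)=6 f(6,-2)=15 f(6,0)=20 f(6,2)=15 f(6,4)=6 f(6,6)=1
t=7: f(7,-5)=6 f(7,-3)=21 f(7,-1)=35 f(7,1)=35 f(7,3)=21 f(7,5)=7 f(7,7)=1
t=8: f(8,-4)=27 f(8,-2)=56 f(8,0)=70 f(8,2)=56 f(8,4)=28 f(8,6)=8 f(8,8)=1
t=9: f(9,-5)=27 f(9,-3)=83 f(9,-1)=126 f(9,1)=126 f(9,3)=84 f(9,5)=36 f(9,7)=9 f(9,9)=1
t=10: f(10,-4)=110 f(10,-2)=209 f(10,0)=252 f(10,2)=210 f(10,4)=120 f(10,6)=45 f(10,8)=10 f(10,10)=1
t=11: f(11,-5)=110 f(11,-3)=319 f(11,-1)=461 f(11,1)=462 f(11,3)=330 f(11,5)=165 f(11,7)=55 f(11,9)=11 f(11,11)=1
t=12: f(12,-4)=429 f(12,-2)=780 f(12,0)=923 f(12,2)=792 f(12,4)=495 f(12,6)=220 f(12,8)=66 f(12,10)=12 f(12,12)=1
t=13: f(13,-5)=429 f(13,-3)=1209 f(13,-1)=1703 f(13,1)=1715 f(13,3)=1287 f(13,5)=715 f(13,7)=286 f(13,9)=78 f(13,11)=13 f(13,13)=1
t=14: f(14,-4)=1638 f(14,-2)=2912 f(14,0)=3418 f(14,2)=3002 f(14,4)=2002 f(14,6)=1001 f(14,8)=364 f(14,10)=91 f(14,12)=14 f(14,14)=1
t=15: f(15,-5)=1638 f(15,-3)=4550 f(15,-1)=6330 f(15,1)=6420 f(15,3)=5004 f(15,5)=3003 f(15,7)=1365 f(15,9)=455 f(15,11)=105 f(15,13)=15 f(15,15)=1
Σ_s f(15,s) = 28886
P = 28886/32768 = 14443/16384

Answer: 14443/16384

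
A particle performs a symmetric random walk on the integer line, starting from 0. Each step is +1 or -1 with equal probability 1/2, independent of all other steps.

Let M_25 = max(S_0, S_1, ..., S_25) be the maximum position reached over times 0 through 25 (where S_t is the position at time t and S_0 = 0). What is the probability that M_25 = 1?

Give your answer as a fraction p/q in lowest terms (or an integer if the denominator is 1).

Let M_25 = max(S_0,...,S_25). Use the reflection principle: for j ≥ 1, #{paths with M_25 ≥ j} = #{S_25 ≥ j} + #{S_25 ≥ j+1}.
By reflection, #{M_25 ≥ 1} = #{S_25 ≥ 1} + #{S_25 ≥ 2} = 16777216 + 11576916 = 28354132.
#{M_25 ≥ 2} = #{S_25 ≥ 2} + #{S_25 ≥ 3} = 11576916 + 11576916 = 23153832.
#{M_25 = 1} = 28354132 - 23153832 = 5200300.
P(M_25 = 1) = 5200300/33554432 = 1300075/8388608

Answer: 1300075/8388608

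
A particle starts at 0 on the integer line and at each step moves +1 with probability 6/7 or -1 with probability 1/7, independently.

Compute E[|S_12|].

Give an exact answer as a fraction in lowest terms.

S_12 takes values m ≡ 0 (mod 2) with |m| ≤ 12; P(S_12=m) = C(12,(12+m)/2) · (6/7)^((12+m)/2) · (1/7)^((12-m)/2).
Distribution: P(S=-12)=1/13841287201, P(S=-10)=72/13841287201, P(S=-8)=2376/13841287201, P(S=-6)=47520/13841287201, P(S=-4)=641520/13841287201, P(S=-2)=6158592/13841287201, P(S=0)=6158592/1977326743, P(S=2)=221709312/13841287201, P(S=4)=831409920/13841287201, P(S=6)=2217093120/13841287201, P(S=8)=3990767616/13841287201, P(S=10)=4353564672/13841287201, P(S=12)=2176782336/13841287201
E[|S_12|] = Σ_m |m|·P(S_12=m) = 16952854404/1977326743

Answer: 16952854404/1977326743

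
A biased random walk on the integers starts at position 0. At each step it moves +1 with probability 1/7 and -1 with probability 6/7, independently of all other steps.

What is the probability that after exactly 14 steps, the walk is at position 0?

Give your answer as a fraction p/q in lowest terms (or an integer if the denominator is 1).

Answer: 960740352/678223072849

Derivation:
To be at 0 after 14 steps: need exactly 7 steps of +1 and 7 of -1.
Number of such sequences: C(14,7) = 3432
Each has probability (1/7)^7 · (6/7)^7 = 279936/678223072849
P = 3432 · 279936/678223072849 = 960740352/678223072849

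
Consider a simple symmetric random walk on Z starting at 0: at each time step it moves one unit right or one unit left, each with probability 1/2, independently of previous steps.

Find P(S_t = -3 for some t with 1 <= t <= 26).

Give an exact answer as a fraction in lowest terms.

Answer: 1168527/2097152

Derivation:
Count via complement. Let g(t,s) = #length-t paths at position s with S_1..S_t all ≠ -3.
g(t,s) = g(t-1,s-1) + g(t-1,s+1) for s ≠ -3; g(t,-3) = 0.
t=0: g(0,0)=1
t=1: g(1,-1)=1 g(1,1)=1
t=2: g(2,-2)=1 g(2,0)=2 g(2,2)=1
t=3: g(3,-1)=3 g(3,1)=3 g(3,3)=1
t=4: g(4,-2)=3 g(4,0)=6 g(4,2)=4 g(4,4)=1
t=5: g(5,-1)=9 g(5,1)=10 g(5,3)=5 g(5,5)=1
t=6: g(6,-2)=9 g(6,0)=19 g(6,2)=15 g(6,4)=6 g(6,6)=1
t=7: g(7,-1)=28 g(7,1)=34 g(7,3)=21 g(7,5)=7 g(7,7)=1
t=8: g(8,-2)=28 g(8,0)=62 g(8,2)=55 g(8,4)=28 g(8,6)=8 g(8,8)=1
t=9: g(9,-1)=90 g(9,1)=117 g(9,3)=83 g(9,5)=36 g(9,7)=9 g(9,9)=1
t=10: g(10,-2)=90 g(10,0)=207 g(10,2)=200 g(10,4)=119 g(10,6)=45 g(10,8)=10 g(10,10)=1
t=11: g(11,-1)=297 g(11,1)=407 g(11,3)=319 g(11,5)=164 g(11,7)=55 g(11,9)=11 g(11,11)=1
t=12: g(12,-2)=297 g(12,0)=704 g(12,2)=726 g(12,4)=483 g(12,6)=219 g(12,8)=66 g(12,10)=12 g(12,12)=1
t=13: g(13,-1)=1001 g(13,1)=1430 g(13,3)=1209 g(13,5)=702 g(13,7)=285 g(13,9)=78 g(13,11)=13 g(13,13)=1
t=14: g(14,-2)=1001 g(14,0)=2431 g(14,2)=2639 g(14,4)=1911 g(14,6)=987 g(14,8)=363 g(14,10)=91 g(14,12)=14 g(14,14)=1
t=15: g(15,-1)=3432 g(15,1)=5070 g(15,3)=4550 g(15,5)=2898 g(15,7)=1350 g(15,9)=454 g(15,11)=105 g(15,13)=15 g(15,15)=1
t=16: g(16,-2)=3432 g(16,0)=8502 g(16,2)=9620 g(16,4)=7448 g(16,6)=4248 g(16,8)=1804 g(16,10)=559 g(16,12)=120 g(16,14)=16 g(16,16)=1
t=17: g(17,-1)=11934 g(17,1)=18122 g(17,3)=17068 g(17,5)=11696 g(17,7)=6052 g(17,9)=2363 g(17,11)=679 g(17,13)=136 g(17,15)=17 g(17,17)=1
t=18: g(18,-2)=11934 g(18,0)=30056 g(18,2)=35190 g(18,4)=28764 g(18,6)=17748 g(18,8)=8415 g(18,10)=3042 g(18,12)=815 g(18,14)=153 g(18,16)=18 g(18,18)=1
t=19: g(19,-1)=41990 g(19,1)=65246 g(19,3)=63954 g(19,5)=46512 g(19,7)=26163 g(19,9)=11457 g(19,11)=3857 g(19,13)=968 g(19,15)=171 g(19,17)=19 g(19,19)=1
t=20: g(20,-2)=41990 g(20,0)=107236 g(20,2)=129200 g(20,4)=110466 g(20,6)=72675 g(20,8)=37620 g(20,10)=15314 g(20,12)=4825 g(20,14)=1139 g(20,16)=190 g(20,18)=20 g(20,20)=1
t=21: g(21,-1)=149226 g(21,1)=236436 g(21,3)=239666 g(21,5)=183141 g(21,7)=110295 g(21,9)=52934 g(21,11)=20139 g(21,13)=5964 g(21,15)=1329 g(21,17)=210 g(21,19)=21 g(21,21)=1
t=22: g(22,-2)=149226 g(22,0)=385662 g(22,2)=476102 g(22,4)=422807 g(22,6)=293436 g(22,8)=163229 g(22,10)=73073 g(22,12)=26103 g(22,14)=7293 g(22,16)=1539 g(22,18)=231 g(22,20)=22 g(22,22)=1
t=23: g(23,-1)=534888 g(23,1)=861764 g(23,3)=898909 g(23,5)=716243 g(23,7)=456665 g(23,9)=236302 g(23,11)=99176 g(23,13)=33396 g(23,15)=8832 g(23,17)=1770 g(23,19)=253 g(23,21)=23 g(23,23)=1
t=24: g(24,-2)=534888 g(24,0)=1396652 g(24,2)=1760673 g(24,4)=1615152 g(24,6)=1172908 g(24,8)=692967 g(24,10)=335478 g(24,12)=132572 g(24,14)=42228 g(24,16)=10602 g(24,18)=2023 g(24,20)=276 g(24,22)=24 g(24,24)=1
t=25: g(25,-1)=1931540 g(25,1)=3157325 g(25,3)=3375825 g(25,5)=2788060 g(25,7)=1865875 g(25,9)=1028445 g(25,11)=468050 g(25,13)=174800 g(25,15)=52830 g(25,17)=12625 g(25,19)=2299 g(25,21)=300 g(25,23)=25 g(25,25)=1
t=26: g(26,-2)=1931540 g(26,0)=5088865 g(26,2)=6533150 g(26,4)=6163885 g(26,6)=4653935 g(26,8)=2894320 g(26,10)=1496495 g(26,12)=642850 g(26,14)=227630 g(26,16)=65455 g(26,18)=14924 g(26,20)=2599 g(26,22)=325 g(26,24)=26 g(26,26)=1
Paths never hitting -3: Σ_s g(26,s) = 29716000
Paths hitting -3: 2^26 - 29716000 = 37392864
P = 37392864/67108864 = 1168527/2097152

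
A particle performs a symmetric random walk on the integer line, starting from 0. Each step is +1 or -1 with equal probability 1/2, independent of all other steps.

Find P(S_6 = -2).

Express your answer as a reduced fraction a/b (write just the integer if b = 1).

To reach position -2 after 6 steps: need 2 steps of +1 and 4 of -1.
Favorable paths: C(6,2) = 15
Total paths: 2^6 = 64
P = 15/64 = 15/64

Answer: 15/64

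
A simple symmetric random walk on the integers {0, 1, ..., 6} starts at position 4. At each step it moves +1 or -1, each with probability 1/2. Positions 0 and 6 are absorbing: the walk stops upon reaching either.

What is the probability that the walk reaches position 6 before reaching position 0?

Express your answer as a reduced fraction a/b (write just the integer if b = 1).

Answer: 2/3

Derivation:
Symmetric walk (p = 1/2): the harmonic-function argument gives P(hit 6 before 0 | start at 4) = a/N.
P = 4/6 = 2/3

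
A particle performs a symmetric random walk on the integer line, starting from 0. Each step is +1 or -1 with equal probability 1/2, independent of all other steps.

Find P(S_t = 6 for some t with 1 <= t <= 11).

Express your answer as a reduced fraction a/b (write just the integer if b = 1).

Answer: 67/1024

Derivation:
Count via complement. Let g(t,s) = #length-t paths at position s with S_1..S_t all ≠ 6.
g(t,s) = g(t-1,s-1) + g(t-1,s+1) for s ≠ 6; g(t,6) = 0.
t=0: g(0,0)=1
t=1: g(1,-1)=1 g(1,1)=1
t=2: g(2,-2)=1 g(2,0)=2 g(2,2)=1
t=3: g(3,-3)=1 g(3,-1)=3 g(3,1)=3 g(3,3)=1
t=4: g(4,-4)=1 g(4,-2)=4 g(4,0)=6 g(4,2)=4 g(4,4)=1
t=5: g(5,-5)=1 g(5,-3)=5 g(5,-1)=10 g(5,1)=10 g(5,3)=5 g(5,5)=1
t=6: g(6,-6)=1 g(6,-4)=6 g(6,-2)=15 g(6,0)=20 g(6,2)=15 g(6,4)=6
t=7: g(7,-7)=1 g(7,-5)=7 g(7,-3)=21 g(7,-1)=35 g(7,1)=35 g(7,3)=21 g(7,5)=6
t=8: g(8,-8)=1 g(8,-6)=8 g(8,-4)=28 g(8,-2)=56 g(8,0)=70 g(8,2)=56 g(8,4)=27
t=9: g(9,-9)=1 g(9,-7)=9 g(9,-5)=36 g(9,-3)=84 g(9,-1)=126 g(9,1)=126 g(9,3)=83 g(9,5)=27
t=10: g(10,-10)=1 g(10,-8)=10 g(10,-6)=45 g(10,-4)=120 g(10,-2)=210 g(10,0)=252 g(10,2)=209 g(10,4)=110
t=11: g(11,-11)=1 g(11,-9)=11 g(11,-7)=55 g(11,-5)=165 g(11,-3)=330 g(11,-1)=462 g(11,1)=461 g(11,3)=319 g(11,5)=110
Paths never hitting 6: Σ_s g(11,s) = 1914
Paths hitting 6: 2^11 - 1914 = 134
P = 134/2048 = 67/1024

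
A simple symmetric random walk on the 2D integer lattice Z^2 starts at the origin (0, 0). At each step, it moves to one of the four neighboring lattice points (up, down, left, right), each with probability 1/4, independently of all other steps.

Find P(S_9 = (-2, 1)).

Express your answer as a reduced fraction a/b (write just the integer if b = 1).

Let h be the number of horizontal steps (so 9-h are vertical). To end at (-2,1) need (h-2)/2 right-steps and ((9-h)+1)/2 up-steps.
Sum over h with 2 ≤ h ≤ 8, h ≡ 0 (mod 2), 9-h ≡ 1 (mod 2):
h=2: C(9,2)·C(2,0)·C(7,4) = 36·1·35 = 1260
h=4: C(9,4)·C(4,1)·C(5,3) = 126·4·10 = 5040
h=6: C(9,6)·C(6,2)·C(3,2) = 84·15·3 = 3780
h=8: C(9,8)·C(8,3)·C(1,1) = 9·56·1 = 504
Total favorable: 10584
Total paths: 4^9 = 262144
P = 10584/262144 = 1323/32768

Answer: 1323/32768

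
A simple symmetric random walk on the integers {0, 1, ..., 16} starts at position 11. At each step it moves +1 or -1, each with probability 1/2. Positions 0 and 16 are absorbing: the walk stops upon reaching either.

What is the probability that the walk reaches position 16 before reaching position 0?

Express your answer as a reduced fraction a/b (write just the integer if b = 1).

Symmetric walk (p = 1/2): the harmonic-function argument gives P(hit 16 before 0 | start at 11) = a/N.
P = 11/16 = 11/16

Answer: 11/16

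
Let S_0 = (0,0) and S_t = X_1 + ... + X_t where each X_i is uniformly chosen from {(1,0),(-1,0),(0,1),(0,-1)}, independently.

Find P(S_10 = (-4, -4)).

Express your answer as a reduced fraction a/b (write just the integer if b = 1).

Let h be the number of horizontal steps (so 10-h are vertical). To end at (-4,-4) need (h-4)/2 right-steps and ((10-h)-4)/2 up-steps.
Sum over h with 4 ≤ h ≤ 6, h ≡ 0 (mod 2), 10-h ≡ 0 (mod 2):
h=4: C(10,4)·C(4,0)·C(6,1) = 210·1·6 = 1260
h=6: C(10,6)·C(6,1)·C(4,0) = 210·6·1 = 1260
Total favorable: 2520
Total paths: 4^10 = 1048576
P = 2520/1048576 = 315/131072

Answer: 315/131072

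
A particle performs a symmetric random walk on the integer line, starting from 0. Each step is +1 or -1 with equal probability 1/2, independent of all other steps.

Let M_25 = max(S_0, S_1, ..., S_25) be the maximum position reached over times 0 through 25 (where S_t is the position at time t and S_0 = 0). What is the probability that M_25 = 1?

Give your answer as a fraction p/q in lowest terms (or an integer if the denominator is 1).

Let M_25 = max(S_0,...,S_25). Use the reflection principle: for j ≥ 1, #{paths with M_25 ≥ j} = #{S_25 ≥ j} + #{S_25 ≥ j+1}.
By reflection, #{M_25 ≥ 1} = #{S_25 ≥ 1} + #{S_25 ≥ 2} = 16777216 + 11576916 = 28354132.
#{M_25 ≥ 2} = #{S_25 ≥ 2} + #{S_25 ≥ 3} = 11576916 + 11576916 = 23153832.
#{M_25 = 1} = 28354132 - 23153832 = 5200300.
P(M_25 = 1) = 5200300/33554432 = 1300075/8388608

Answer: 1300075/8388608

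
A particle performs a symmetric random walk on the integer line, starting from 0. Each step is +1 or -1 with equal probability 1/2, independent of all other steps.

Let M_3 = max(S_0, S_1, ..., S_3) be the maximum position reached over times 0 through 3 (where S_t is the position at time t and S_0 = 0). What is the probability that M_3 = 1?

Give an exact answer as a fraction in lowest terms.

Let M_3 = max(S_0,...,S_3). Use the reflection principle: for j ≥ 1, #{paths with M_3 ≥ j} = #{S_3 ≥ j} + #{S_3 ≥ j+1}.
By reflection, #{M_3 ≥ 1} = #{S_3 ≥ 1} + #{S_3 ≥ 2} = 4 + 1 = 5.
#{M_3 ≥ 2} = #{S_3 ≥ 2} + #{S_3 ≥ 3} = 1 + 1 = 2.
#{M_3 = 1} = 5 - 2 = 3.
P(M_3 = 1) = 3/8 = 3/8

Answer: 3/8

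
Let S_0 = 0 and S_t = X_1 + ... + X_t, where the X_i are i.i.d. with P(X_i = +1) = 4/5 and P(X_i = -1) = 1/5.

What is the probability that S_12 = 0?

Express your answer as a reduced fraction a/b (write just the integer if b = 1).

To be at 0 after 12 steps: need exactly 6 steps of +1 and 6 of -1.
Number of such sequences: C(12,6) = 924
Each has probability (4/5)^6 · (1/5)^6 = 4096/244140625
P = 924 · 4096/244140625 = 3784704/244140625

Answer: 3784704/244140625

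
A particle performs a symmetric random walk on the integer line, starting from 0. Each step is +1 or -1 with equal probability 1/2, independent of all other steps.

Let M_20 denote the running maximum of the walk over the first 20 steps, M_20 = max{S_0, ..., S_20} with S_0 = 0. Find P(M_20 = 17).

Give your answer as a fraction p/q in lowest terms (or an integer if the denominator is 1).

Let M_20 = max(S_0,...,S_20). Use the reflection principle: for j ≥ 1, #{paths with M_20 ≥ j} = #{S_20 ≥ j} + #{S_20 ≥ j+1}.
By reflection, #{M_20 ≥ 17} = #{S_20 ≥ 17} + #{S_20 ≥ 18} = 21 + 21 = 42.
#{M_20 ≥ 18} = #{S_20 ≥ 18} + #{S_20 ≥ 19} = 21 + 1 = 22.
#{M_20 = 17} = 42 - 22 = 20.
P(M_20 = 17) = 20/1048576 = 5/262144

Answer: 5/262144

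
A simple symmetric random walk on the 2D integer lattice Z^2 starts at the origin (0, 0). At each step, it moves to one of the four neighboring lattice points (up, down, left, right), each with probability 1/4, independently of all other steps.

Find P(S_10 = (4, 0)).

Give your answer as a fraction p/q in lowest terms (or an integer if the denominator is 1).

Answer: 225/16384

Derivation:
Let h be the number of horizontal steps (so 10-h are vertical). To end at (4,0) need (h+4)/2 right-steps and ((10-h)+0)/2 up-steps.
Sum over h with 4 ≤ h ≤ 10, h ≡ 0 (mod 2), 10-h ≡ 0 (mod 2):
h=4: C(10,4)·C(4,4)·C(6,3) = 210·1·20 = 4200
h=6: C(10,6)·C(6,5)·C(4,2) = 210·6·6 = 7560
h=8: C(10,8)·C(8,6)·C(2,1) = 45·28·2 = 2520
h=10: C(10,10)·C(10,7)·C(0,0) = 1·120·1 = 120
Total favorable: 14400
Total paths: 4^10 = 1048576
P = 14400/1048576 = 225/16384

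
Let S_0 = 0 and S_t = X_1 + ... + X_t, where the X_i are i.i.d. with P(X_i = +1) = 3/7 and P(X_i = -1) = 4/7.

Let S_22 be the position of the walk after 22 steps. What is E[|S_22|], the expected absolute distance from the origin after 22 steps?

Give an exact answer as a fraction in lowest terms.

Answer: 17608021565686299814/3909821048582988049

Derivation:
S_22 takes values m ≡ 0 (mod 2) with |m| ≤ 22; P(S_22=m) = C(22,(22+m)/2) · (3/7)^((22+m)/2) · (4/7)^((22-m)/2).
Distribution: P(S=-22)=17592186044416/3909821048582988049, P(S=-20)=290271069732864/3909821048582988049, P(S=-18)=326554953449472/558545864083284007, P(S=-16)=1632774767247360/558545864083284007, P(S=-14)=5816760108318720/558545864083284007, P(S=-12)=15705252292460544/558545864083284007, P(S=-10)=33373661121478656/558545864083284007, P(S=-8)=400483933457743872/3909821048582988049, P(S=-6)=563180531424952320/3909821048582988049, P(S=-4)=93863421904158720/558545864083284007, P(S=-2)=91516836356554752/558545864083284007, P(S=0)=74877411564453888/558545864083284007, P(S=2)=51478220450562048/558545864083284007, P(S=4)=29698973336862720/558545864083284007, P(S=6)=100234035011911680/3909821048582988049, P(S=8)=40093614004764672/3909821048582988049, P(S=10)=1879388156473344/558545864083284007, P(S=12)=497485100242944/558545864083284007, P(S=14)=103642729217280/558545864083284007, P(S=16)=16364641455360/558545864083284007, P(S=18)=1841022163728/558545864083284007, P(S=20)=920511081864/3909821048582988049, P(S=22)=31381059609/3909821048582988049
E[|S_22|] = Σ_m |m|·P(S_22=m) = 17608021565686299814/3909821048582988049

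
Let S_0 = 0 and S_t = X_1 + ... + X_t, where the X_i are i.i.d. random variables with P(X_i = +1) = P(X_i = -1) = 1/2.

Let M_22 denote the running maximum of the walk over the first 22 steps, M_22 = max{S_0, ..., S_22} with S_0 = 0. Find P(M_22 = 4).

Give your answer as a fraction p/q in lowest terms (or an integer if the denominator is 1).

Let M_22 = max(S_0,...,S_22). Use the reflection principle: for j ≥ 1, #{paths with M_22 ≥ j} = #{S_22 ≥ j} + #{S_22 ≥ j+1}.
By reflection, #{M_22 ≥ 4} = #{S_22 ≥ 4} + #{S_22 ≥ 5} = 1097790 + 600370 = 1698160.
#{M_22 ≥ 5} = #{S_22 ≥ 5} + #{S_22 ≥ 6} = 600370 + 600370 = 1200740.
#{M_22 = 4} = 1698160 - 1200740 = 497420.
P(M_22 = 4) = 497420/4194304 = 124355/1048576

Answer: 124355/1048576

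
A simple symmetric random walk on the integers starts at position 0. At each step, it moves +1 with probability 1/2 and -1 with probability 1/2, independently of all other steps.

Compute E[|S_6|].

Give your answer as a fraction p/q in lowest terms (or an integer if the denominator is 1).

S_6 takes values m ≡ 0 (mod 2) with |m| ≤ 6; P(S_6=m) = C(6,(6+m)/2)/2^6.
Total paths: 2^6 = 64
Distribution: P(S=-6)=1/64, P(S=-4)=6/64, P(S=-2)=15/64, P(S=0)=20/64, P(S=2)=15/64, P(S=4)=6/64, P(S=6)=1/64
E[|S_6|] = Σ_m |m|·P(S_6=m) = 120/64 = 15/8

Answer: 15/8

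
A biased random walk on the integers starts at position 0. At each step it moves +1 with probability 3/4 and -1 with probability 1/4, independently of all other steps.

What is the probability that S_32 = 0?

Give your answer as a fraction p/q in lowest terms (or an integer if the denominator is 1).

To be at 0 after 32 steps: need exactly 16 steps of +1 and 16 of -1.
Number of such sequences: C(32,16) = 601080390
Each has probability (3/4)^16 · (1/4)^16 = 43046721/18446744073709551616
P = 601080390 · 43046721/18446744073709551616 = 12937269923450595/9223372036854775808

Answer: 12937269923450595/9223372036854775808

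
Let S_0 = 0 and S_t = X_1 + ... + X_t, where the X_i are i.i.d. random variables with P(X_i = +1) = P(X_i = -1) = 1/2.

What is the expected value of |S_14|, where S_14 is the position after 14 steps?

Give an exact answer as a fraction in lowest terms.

S_14 takes values m ≡ 0 (mod 2) with |m| ≤ 14; P(S_14=m) = C(14,(14+m)/2)/2^14.
Total paths: 2^14 = 16384
Distribution: P(S=-14)=1/16384, P(S=-12)=14/16384, P(S=-10)=91/16384, P(S=-8)=364/16384, P(S=-6)=1001/16384, P(S=-4)=2002/16384, P(S=-2)=3003/16384, P(S=0)=3432/16384, P(S=2)=3003/16384, P(S=4)=2002/16384, P(S=6)=1001/16384, P(S=8)=364/16384, P(S=10)=91/16384, P(S=12)=14/16384, P(S=14)=1/16384
E[|S_14|] = Σ_m |m|·P(S_14=m) = 48048/16384 = 3003/1024

Answer: 3003/1024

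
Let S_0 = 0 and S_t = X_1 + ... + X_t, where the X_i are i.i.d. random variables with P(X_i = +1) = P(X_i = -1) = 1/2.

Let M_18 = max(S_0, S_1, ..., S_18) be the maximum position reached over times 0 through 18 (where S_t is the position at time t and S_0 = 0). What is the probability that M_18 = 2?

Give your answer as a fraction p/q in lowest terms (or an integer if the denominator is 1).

Answer: 21879/131072

Derivation:
Let M_18 = max(S_0,...,S_18). Use the reflection principle: for j ≥ 1, #{paths with M_18 ≥ j} = #{S_18 ≥ j} + #{S_18 ≥ j+1}.
By reflection, #{M_18 ≥ 2} = #{S_18 ≥ 2} + #{S_18 ≥ 3} = 106762 + 63004 = 169766.
#{M_18 ≥ 3} = #{S_18 ≥ 3} + #{S_18 ≥ 4} = 63004 + 63004 = 126008.
#{M_18 = 2} = 169766 - 126008 = 43758.
P(M_18 = 2) = 43758/262144 = 21879/131072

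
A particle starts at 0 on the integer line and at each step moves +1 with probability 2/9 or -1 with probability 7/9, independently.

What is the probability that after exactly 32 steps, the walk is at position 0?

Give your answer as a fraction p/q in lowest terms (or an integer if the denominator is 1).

Answer: 145458337965806505342402560/381520424476945831628649898809

Derivation:
To be at 0 after 32 steps: need exactly 16 steps of +1 and 16 of -1.
Number of such sequences: C(32,16) = 601080390
Each has probability (2/9)^16 · (7/9)^16 = 2177953337809371136/3433683820292512484657849089281
P = 601080390 · 2177953337809371136/3433683820292512484657849089281 = 145458337965806505342402560/381520424476945831628649898809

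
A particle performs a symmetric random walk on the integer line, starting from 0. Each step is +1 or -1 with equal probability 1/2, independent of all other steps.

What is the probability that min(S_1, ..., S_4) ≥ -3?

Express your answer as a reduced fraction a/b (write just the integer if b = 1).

Answer: 15/16

Derivation:
Let f(t,s) = #length-t paths at position s with S_1..S_t all ≥ -3.
f(t,s) = f(t-1,s-1) + f(t-1,s+1) for s ≥ -3; f(t,s) = 0 for s < -3.
t=0: f(0,0)=1
t=1: f(1,-1)=1 f(1,1)=1
t=2: f(2,-2)=1 f(2,0)=2 f(2,2)=1
t=3: f(3,-3)=1 f(3,-1)=3 f(3,1)=3 f(3,3)=1
t=4: f(4,-2)=4 f(4,0)=6 f(4,2)=4 f(4,4)=1
Σ_s f(4,s) = 15
P = 15/16 = 15/16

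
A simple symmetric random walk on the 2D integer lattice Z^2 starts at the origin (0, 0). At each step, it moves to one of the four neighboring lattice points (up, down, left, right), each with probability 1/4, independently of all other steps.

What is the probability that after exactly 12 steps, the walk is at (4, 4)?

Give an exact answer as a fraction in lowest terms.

Let h be the number of horizontal steps (so 12-h are vertical). To end at (4,4) need (h+4)/2 right-steps and ((12-h)+4)/2 up-steps.
Sum over h with 4 ≤ h ≤ 8, h ≡ 0 (mod 2), 12-h ≡ 0 (mod 2):
h=4: C(12,4)·C(4,4)·C(8,6) = 495·1·28 = 13860
h=6: C(12,6)·C(6,5)·C(6,5) = 924·6·6 = 33264
h=8: C(12,8)·C(8,6)·C(4,4) = 495·28·1 = 13860
Total favorable: 60984
Total paths: 4^12 = 16777216
P = 60984/16777216 = 7623/2097152

Answer: 7623/2097152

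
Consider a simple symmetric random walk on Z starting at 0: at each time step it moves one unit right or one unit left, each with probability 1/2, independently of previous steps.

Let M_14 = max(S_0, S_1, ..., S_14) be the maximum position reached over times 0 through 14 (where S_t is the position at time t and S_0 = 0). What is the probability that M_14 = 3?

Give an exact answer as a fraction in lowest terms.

Let M_14 = max(S_0,...,S_14). Use the reflection principle: for j ≥ 1, #{paths with M_14 ≥ j} = #{S_14 ≥ j} + #{S_14 ≥ j+1}.
By reflection, #{M_14 ≥ 3} = #{S_14 ≥ 3} + #{S_14 ≥ 4} = 3473 + 3473 = 6946.
#{M_14 ≥ 4} = #{S_14 ≥ 4} + #{S_14 ≥ 5} = 3473 + 1471 = 4944.
#{M_14 = 3} = 6946 - 4944 = 2002.
P(M_14 = 3) = 2002/16384 = 1001/8192

Answer: 1001/8192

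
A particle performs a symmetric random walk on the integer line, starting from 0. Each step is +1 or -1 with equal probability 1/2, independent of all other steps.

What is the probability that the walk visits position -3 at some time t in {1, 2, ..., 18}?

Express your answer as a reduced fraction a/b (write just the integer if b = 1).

Answer: 15751/32768

Derivation:
Count via complement. Let g(t,s) = #length-t paths at position s with S_1..S_t all ≠ -3.
g(t,s) = g(t-1,s-1) + g(t-1,s+1) for s ≠ -3; g(t,-3) = 0.
t=0: g(0,0)=1
t=1: g(1,-1)=1 g(1,1)=1
t=2: g(2,-2)=1 g(2,0)=2 g(2,2)=1
t=3: g(3,-1)=3 g(3,1)=3 g(3,3)=1
t=4: g(4,-2)=3 g(4,0)=6 g(4,2)=4 g(4,4)=1
t=5: g(5,-1)=9 g(5,1)=10 g(5,3)=5 g(5,5)=1
t=6: g(6,-2)=9 g(6,0)=19 g(6,2)=15 g(6,4)=6 g(6,6)=1
t=7: g(7,-1)=28 g(7,1)=34 g(7,3)=21 g(7,5)=7 g(7,7)=1
t=8: g(8,-2)=28 g(8,0)=62 g(8,2)=55 g(8,4)=28 g(8,6)=8 g(8,8)=1
t=9: g(9,-1)=90 g(9,1)=117 g(9,3)=83 g(9,5)=36 g(9,7)=9 g(9,9)=1
t=10: g(10,-2)=90 g(10,0)=207 g(10,2)=200 g(10,4)=119 g(10,6)=45 g(10,8)=10 g(10,10)=1
t=11: g(11,-1)=297 g(11,1)=407 g(11,3)=319 g(11,5)=164 g(11,7)=55 g(11,9)=11 g(11,11)=1
t=12: g(12,-2)=297 g(12,0)=704 g(12,2)=726 g(12,4)=483 g(12,6)=219 g(12,8)=66 g(12,10)=12 g(12,12)=1
t=13: g(13,-1)=1001 g(13,1)=1430 g(13,3)=1209 g(13,5)=702 g(13,7)=285 g(13,9)=78 g(13,11)=13 g(13,13)=1
t=14: g(14,-2)=1001 g(14,0)=2431 g(14,2)=2639 g(14,4)=1911 g(14,6)=987 g(14,8)=363 g(14,10)=91 g(14,12)=14 g(14,14)=1
t=15: g(15,-1)=3432 g(15,1)=5070 g(15,3)=4550 g(15,5)=2898 g(15,7)=1350 g(15,9)=454 g(15,11)=105 g(15,13)=15 g(15,15)=1
t=16: g(16,-2)=3432 g(16,0)=8502 g(16,2)=9620 g(16,4)=7448 g(16,6)=4248 g(16,8)=1804 g(16,10)=559 g(16,12)=120 g(16,14)=16 g(16,16)=1
t=17: g(17,-1)=11934 g(17,1)=18122 g(17,3)=17068 g(17,5)=11696 g(17,7)=6052 g(17,9)=2363 g(17,11)=679 g(17,13)=136 g(17,15)=17 g(17,17)=1
t=18: g(18,-2)=11934 g(18,0)=30056 g(18,2)=35190 g(18,4)=28764 g(18,6)=17748 g(18,8)=8415 g(18,10)=3042 g(18,12)=815 g(18,14)=153 g(18,16)=18 g(18,18)=1
Paths never hitting -3: Σ_s g(18,s) = 136136
Paths hitting -3: 2^18 - 136136 = 126008
P = 126008/262144 = 15751/32768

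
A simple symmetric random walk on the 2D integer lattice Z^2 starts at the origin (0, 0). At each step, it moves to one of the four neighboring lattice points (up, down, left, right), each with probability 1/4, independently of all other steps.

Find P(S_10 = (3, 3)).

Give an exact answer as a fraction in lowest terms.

Let h be the number of horizontal steps (so 10-h are vertical). To end at (3,3) need (h+3)/2 right-steps and ((10-h)+3)/2 up-steps.
Sum over h with 3 ≤ h ≤ 7, h ≡ 1 (mod 2), 10-h ≡ 1 (mod 2):
h=3: C(10,3)·C(3,3)·C(7,5) = 120·1·21 = 2520
h=5: C(10,5)·C(5,4)·C(5,4) = 252·5·5 = 6300
h=7: C(10,7)·C(7,5)·C(3,3) = 120·21·1 = 2520
Total favorable: 11340
Total paths: 4^10 = 1048576
P = 11340/1048576 = 2835/262144

Answer: 2835/262144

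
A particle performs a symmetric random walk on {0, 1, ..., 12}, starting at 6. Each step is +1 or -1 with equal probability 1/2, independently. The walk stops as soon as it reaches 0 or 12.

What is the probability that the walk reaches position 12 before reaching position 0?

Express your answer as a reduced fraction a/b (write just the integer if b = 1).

Symmetric walk (p = 1/2): the harmonic-function argument gives P(hit 12 before 0 | start at 6) = a/N.
P = 6/12 = 1/2

Answer: 1/2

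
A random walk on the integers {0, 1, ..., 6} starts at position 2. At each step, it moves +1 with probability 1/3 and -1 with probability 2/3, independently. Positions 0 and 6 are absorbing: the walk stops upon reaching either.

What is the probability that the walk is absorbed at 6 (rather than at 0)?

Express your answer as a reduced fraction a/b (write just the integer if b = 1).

Biased walk: p = 1/3, q = 2/3, r = q/p = 2
Gambler's ruin: P(hit 6 before 0 | start at 2) = (1 - r^a)/(1 - r^N)
r^2 = 4; r^6 = 64
P = (1 - 4) / (1 - 64) = -3 / -63 = 1/21

Answer: 1/21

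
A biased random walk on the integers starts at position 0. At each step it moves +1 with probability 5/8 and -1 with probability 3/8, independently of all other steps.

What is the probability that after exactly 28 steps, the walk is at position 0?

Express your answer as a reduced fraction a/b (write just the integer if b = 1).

To be at 0 after 28 steps: need exactly 14 steps of +1 and 14 of -1.
Number of such sequences: C(28,14) = 40116600
Each has probability (5/8)^14 · (3/8)^14 = 29192926025390625/19342813113834066795298816
P = 40116600 · 29192926025390625/19342813113834066795298816 = 146390117023773193359375/2417851639229258349412352

Answer: 146390117023773193359375/2417851639229258349412352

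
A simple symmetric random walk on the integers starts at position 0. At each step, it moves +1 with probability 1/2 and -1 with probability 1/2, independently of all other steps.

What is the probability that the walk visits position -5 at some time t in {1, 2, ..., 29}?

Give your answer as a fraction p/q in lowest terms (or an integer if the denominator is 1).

Answer: 194129627/536870912

Derivation:
Count via complement. Let g(t,s) = #length-t paths at position s with S_1..S_t all ≠ -5.
g(t,s) = g(t-1,s-1) + g(t-1,s+1) for s ≠ -5; g(t,-5) = 0.
t=0: g(0,0)=1
t=1: g(1,-1)=1 g(1,1)=1
t=2: g(2,-2)=1 g(2,0)=2 g(2,2)=1
t=3: g(3,-3)=1 g(3,-1)=3 g(3,1)=3 g(3,3)=1
t=4: g(4,-4)=1 g(4,-2)=4 g(4,0)=6 g(4,2)=4 g(4,4)=1
t=5: g(5,-3)=5 g(5,-1)=10 g(5,1)=10 g(5,3)=5 g(5,5)=1
t=6: g(6,-4)=5 g(6,-2)=15 g(6,0)=20 g(6,2)=15 g(6,4)=6 g(6,6)=1
t=7: g(7,-3)=20 g(7,-1)=35 g(7,1)=35 g(7,3)=21 g(7,5)=7 g(7,7)=1
t=8: g(8,-4)=20 g(8,-2)=55 g(8,0)=70 g(8,2)=56 g(8,4)=28 g(8,6)=8 g(8,8)=1
t=9: g(9,-3)=75 g(9,-1)=125 g(9,1)=126 g(9,3)=84 g(9,5)=36 g(9,7)=9 g(9,9)=1
t=10: g(10,-4)=75 g(10,-2)=200 g(10,0)=251 g(10,2)=210 g(10,4)=120 g(10,6)=45 g(10,8)=10 g(10,10)=1
t=11: g(11,-3)=275 g(11,-1)=451 g(11,1)=461 g(11,3)=330 g(11,5)=165 g(11,7)=55 g(11,9)=11 g(11,11)=1
t=12: g(12,-4)=275 g(12,-2)=726 g(12,0)=912 g(12,2)=791 g(12,4)=495 g(12,6)=220 g(12,8)=66 g(12,10)=12 g(12,12)=1
t=13: g(13,-3)=1001 g(13,-1)=1638 g(13,1)=1703 g(13,3)=1286 g(13,5)=715 g(13,7)=286 g(13,9)=78 g(13,11)=13 g(13,13)=1
t=14: g(14,-4)=1001 g(14,-2)=2639 g(14,0)=3341 g(14,2)=2989 g(14,4)=2001 g(14,6)=1001 g(14,8)=364 g(14,10)=91 g(14,12)=14 g(14,14)=1
t=15: g(15,-3)=3640 g(15,-1)=5980 g(15,1)=6330 g(15,3)=4990 g(15,5)=3002 g(15,7)=1365 g(15,9)=455 g(15,11)=105 g(15,13)=15 g(15,15)=1
t=16: g(16,-4)=3640 g(16,-2)=9620 g(16,0)=12310 g(16,2)=11320 g(16,4)=7992 g(16,6)=4367 g(16,8)=1820 g(16,10)=560 g(16,12)=120 g(16,14)=16 g(16,16)=1
t=17: g(17,-3)=13260 g(17,-1)=21930 g(17,1)=23630 g(17,3)=19312 g(17,5)=12359 g(17,7)=6187 g(17,9)=2380 g(17,11)=680 g(17,13)=136 g(17,15)=17 g(17,17)=1
t=18: g(18,-4)=13260 g(18,-2)=35190 g(18,0)=45560 g(18,2)=42942 g(18,4)=31671 g(18,6)=18546 g(18,8)=8567 g(18,10)=3060 g(18,12)=816 g(18,14)=153 g(18,16)=18 g(18,18)=1
t=19: g(19,-3)=48450 g(19,-1)=80750 g(19,1)=88502 g(19,3)=74613 g(19,5)=50217 g(19,7)=27113 g(19,9)=11627 g(19,11)=3876 g(19,13)=969 g(19,15)=171 g(19,17)=19 g(19,19)=1
t=20: g(20,-4)=48450 g(20,-2)=129200 g(20,0)=169252 g(20,2)=163115 g(20,4)=124830 g(20,6)=77330 g(20,8)=38740 g(20,10)=15503 g(20,12)=4845 g(20,14)=1140 g(20,16)=190 g(20,18)=20 g(20,20)=1
t=21: g(21,-3)=177650 g(21,-1)=298452 g(21,1)=332367 g(21,3)=287945 g(21,5)=202160 g(21,7)=116070 g(21,9)=54243 g(21,11)=20348 g(21,13)=5985 g(21,15)=1330 g(21,17)=210 g(21,19)=21 g(21,21)=1
t=22: g(22,-4)=177650 g(22,-2)=476102 g(22,0)=630819 g(22,2)=620312 g(22,4)=490105 g(22,6)=318230 g(22,8)=170313 g(22,10)=74591 g(22,12)=26333 g(22,14)=7315 g(22,16)=1540 g(22,18)=231 g(22,20)=22 g(22,22)=1
t=23: g(23,-3)=653752 g(23,-1)=1106921 g(23,1)=1251131 g(23,3)=1110417 g(23,5)=808335 g(23,7)=488543 g(23,9)=244904 g(23,11)=100924 g(23,13)=33648 g(23,15)=8855 g(23,17)=1771 g(23,19)=253 g(23,21)=23 g(23,23)=1
t=24: g(24,-4)=653752 g(24,-2)=1760673 g(24,0)=2358052 g(24,2)=2361548 g(24,4)=1918752 g(24,6)=1296878 g(24,8)=733447 g(24,10)=345828 g(24,12)=134572 g(24,14)=42503 g(24,16)=10626 g(24,18)=2024 g(24,20)=276 g(24,22)=24 g(24,24)=1
t=25: g(25,-3)=2414425 g(25,-1)=4118725 g(25,1)=4719600 g(25,3)=4280300 g(25,5)=3215630 g(25,7)=2030325 g(25,9)=1079275 g(25,11)=480400 g(25,13)=177075 g(25,15)=53129 g(25,17)=12650 g(25,19)=2300 g(25,21)=300 g(25,23)=25 g(25,25)=1
t=26: g(26,-4)=2414425 g(26,-2)=6533150 g(26,0)=8838325 g(26,2)=8999900 g(26,4)=7495930 g(26,6)=5245955 g(26,8)=3109600 g(26,10)=1559675 g(26,12)=657475 g(26,14)=230204 g(26,16)=65779 g(26,18)=14950 g(26,20)=2600 g(26,22)=325 g(26,24)=26 g(26,26)=1
t=27: g(27,-3)=8947575 g(27,-1)=15371475 g(27,1)=17838225 g(27,3)=16495830 g(27,5)=12741885 g(27,7)=8355555 g(27,9)=4669275 g(27,11)=2217150 g(27,13)=887679 g(27,15)=295983 g(27,17)=80729 g(27,19)=17550 g(27,21)=2925 g(27,23)=351 g(27,25)=27 g(27,27)=1
t=28: g(28,-4)=8947575 g(28,-2)=24319050 g(28,0)=33209700 g(28,2)=34334055 g(28,4)=29237715 g(28,6)=21097440 g(28,8)=13024830 g(28,10)=6886425 g(28,12)=3104829 g(28,14)=1183662 g(28,16)=376712 g(28,18)=98279 g(28,20)=20475 g(28,22)=3276 g(28,24)=378 g(28,26)=28 g(28,28)=1
t=29: g(29,-3)=33266625 g(29,-1)=57528750 g(29,1)=67543755 g(29,3)=63571770 g(29,5)=50335155 g(29,7)=34122270 g(29,9)=19911255 g(29,11)=9991254 g(29,13)=4288491 g(29,15)=1560374 g(29,17)=474991 g(29,19)=118754 g(29,21)=23751 g(29,23)=3654 g(29,25)=406 g(29,27)=29 g(29,29)=1
Paths never hitting -5: Σ_s g(29,s) = 342741285
Paths hitting -5: 2^29 - 342741285 = 194129627
P = 194129627/536870912 = 194129627/536870912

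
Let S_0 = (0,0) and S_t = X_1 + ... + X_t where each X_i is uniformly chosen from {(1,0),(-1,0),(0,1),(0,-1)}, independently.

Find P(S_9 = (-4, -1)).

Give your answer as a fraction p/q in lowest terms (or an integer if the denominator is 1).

Let h be the number of horizontal steps (so 9-h are vertical). To end at (-4,-1) need (h-4)/2 right-steps and ((9-h)-1)/2 up-steps.
Sum over h with 4 ≤ h ≤ 8, h ≡ 0 (mod 2), 9-h ≡ 1 (mod 2):
h=4: C(9,4)·C(4,0)·C(5,2) = 126·1·10 = 1260
h=6: C(9,6)·C(6,1)·C(3,1) = 84·6·3 = 1512
h=8: C(9,8)·C(8,2)·C(1,0) = 9·28·1 = 252
Total favorable: 3024
Total paths: 4^9 = 262144
P = 3024/262144 = 189/16384

Answer: 189/16384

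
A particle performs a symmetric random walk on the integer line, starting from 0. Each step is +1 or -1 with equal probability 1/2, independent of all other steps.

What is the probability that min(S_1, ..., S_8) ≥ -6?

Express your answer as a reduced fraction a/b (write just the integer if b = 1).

Answer: 127/128

Derivation:
Let f(t,s) = #length-t paths at position s with S_1..S_t all ≥ -6.
f(t,s) = f(t-1,s-1) + f(t-1,s+1) for s ≥ -6; f(t,s) = 0 for s < -6.
t=0: f(0,0)=1
t=1: f(1,-1)=1 f(1,1)=1
t=2: f(2,-2)=1 f(2,0)=2 f(2,2)=1
t=3: f(3,-3)=1 f(3,-1)=3 f(3,1)=3 f(3,3)=1
t=4: f(4,-4)=1 f(4,-2)=4 f(4,0)=6 f(4,2)=4 f(4,4)=1
t=5: f(5,-5)=1 f(5,-3)=5 f(5,-1)=10 f(5,1)=10 f(5,3)=5 f(5,5)=1
t=6: f(6,-6)=1 f(6,-4)=6 f(6,-2)=15 f(6,0)=20 f(6,2)=15 f(6,4)=6 f(6,6)=1
t=7: f(7,-5)=7 f(7,-3)=21 f(7,-1)=35 f(7,1)=35 f(7,3)=21 f(7,5)=7 f(7,7)=1
t=8: f(8,-6)=7 f(8,-4)=28 f(8,-2)=56 f(8,0)=70 f(8,2)=56 f(8,4)=28 f(8,6)=8 f(8,8)=1
Σ_s f(8,s) = 254
P = 254/256 = 127/128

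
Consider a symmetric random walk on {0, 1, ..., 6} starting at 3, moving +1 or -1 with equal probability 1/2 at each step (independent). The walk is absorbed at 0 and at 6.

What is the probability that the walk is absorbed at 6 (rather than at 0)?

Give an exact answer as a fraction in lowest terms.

Symmetric walk (p = 1/2): the harmonic-function argument gives P(hit 6 before 0 | start at 3) = a/N.
P = 3/6 = 1/2

Answer: 1/2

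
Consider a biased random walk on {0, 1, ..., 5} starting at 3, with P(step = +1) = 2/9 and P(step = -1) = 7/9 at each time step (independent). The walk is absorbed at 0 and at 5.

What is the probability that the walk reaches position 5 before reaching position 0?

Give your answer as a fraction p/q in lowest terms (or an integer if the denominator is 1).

Biased walk: p = 2/9, q = 7/9, r = q/p = 7/2
Gambler's ruin: P(hit 5 before 0 | start at 3) = (1 - r^a)/(1 - r^N)
r^3 = 343/8; r^5 = 16807/32
P = (1 - 343/8) / (1 - 16807/32) = -335/8 / -16775/32 = 268/3355

Answer: 268/3355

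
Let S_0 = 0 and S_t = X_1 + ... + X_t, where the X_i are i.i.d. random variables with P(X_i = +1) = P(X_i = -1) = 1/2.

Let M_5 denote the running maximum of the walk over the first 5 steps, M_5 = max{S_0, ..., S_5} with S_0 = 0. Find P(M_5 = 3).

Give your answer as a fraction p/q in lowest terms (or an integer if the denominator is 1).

Let M_5 = max(S_0,...,S_5). Use the reflection principle: for j ≥ 1, #{paths with M_5 ≥ j} = #{S_5 ≥ j} + #{S_5 ≥ j+1}.
By reflection, #{M_5 ≥ 3} = #{S_5 ≥ 3} + #{S_5 ≥ 4} = 6 + 1 = 7.
#{M_5 ≥ 4} = #{S_5 ≥ 4} + #{S_5 ≥ 5} = 1 + 1 = 2.
#{M_5 = 3} = 7 - 2 = 5.
P(M_5 = 3) = 5/32 = 5/32

Answer: 5/32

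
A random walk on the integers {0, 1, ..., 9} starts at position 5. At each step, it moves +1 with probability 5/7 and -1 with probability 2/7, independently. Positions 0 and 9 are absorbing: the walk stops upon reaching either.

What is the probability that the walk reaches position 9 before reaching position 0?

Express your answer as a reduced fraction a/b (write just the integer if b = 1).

Answer: 644375/650871

Derivation:
Biased walk: p = 5/7, q = 2/7, r = q/p = 2/5
Gambler's ruin: P(hit 9 before 0 | start at 5) = (1 - r^a)/(1 - r^N)
r^5 = 32/3125; r^9 = 512/1953125
P = (1 - 32/3125) / (1 - 512/1953125) = 3093/3125 / 1952613/1953125 = 644375/650871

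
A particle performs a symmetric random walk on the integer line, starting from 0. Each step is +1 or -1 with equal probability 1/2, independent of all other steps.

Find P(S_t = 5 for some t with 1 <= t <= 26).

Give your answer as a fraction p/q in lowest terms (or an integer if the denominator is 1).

Count via complement. Let g(t,s) = #length-t paths at position s with S_1..S_t all ≠ 5.
g(t,s) = g(t-1,s-1) + g(t-1,s+1) for s ≠ 5; g(t,5) = 0.
t=0: g(0,0)=1
t=1: g(1,-1)=1 g(1,1)=1
t=2: g(2,-2)=1 g(2,0)=2 g(2,2)=1
t=3: g(3,-3)=1 g(3,-1)=3 g(3,1)=3 g(3,3)=1
t=4: g(4,-4)=1 g(4,-2)=4 g(4,0)=6 g(4,2)=4 g(4,4)=1
t=5: g(5,-5)=1 g(5,-3)=5 g(5,-1)=10 g(5,1)=10 g(5,3)=5
t=6: g(6,-6)=1 g(6,-4)=6 g(6,-2)=15 g(6,0)=20 g(6,2)=15 g(6,4)=5
t=7: g(7,-7)=1 g(7,-5)=7 g(7,-3)=21 g(7,-1)=35 g(7,1)=35 g(7,3)=20
t=8: g(8,-8)=1 g(8,-6)=8 g(8,-4)=28 g(8,-2)=56 g(8,0)=70 g(8,2)=55 g(8,4)=20
t=9: g(9,-9)=1 g(9,-7)=9 g(9,-5)=36 g(9,-3)=84 g(9,-1)=126 g(9,1)=125 g(9,3)=75
t=10: g(10,-10)=1 g(10,-8)=10 g(10,-6)=45 g(10,-4)=120 g(10,-2)=210 g(10,0)=251 g(10,2)=200 g(10,4)=75
t=11: g(11,-11)=1 g(11,-9)=11 g(11,-7)=55 g(11,-5)=165 g(11,-3)=330 g(11,-1)=461 g(11,1)=451 g(11,3)=275
t=12: g(12,-12)=1 g(12,-10)=12 g(12,-8)=66 g(12,-6)=220 g(12,-4)=495 g(12,-2)=791 g(12,0)=912 g(12,2)=726 g(12,4)=275
t=13: g(13,-13)=1 g(13,-11)=13 g(13,-9)=78 g(13,-7)=286 g(13,-5)=715 g(13,-3)=1286 g(13,-1)=1703 g(13,1)=1638 g(13,3)=1001
t=14: g(14,-14)=1 g(14,-12)=14 g(14,-10)=91 g(14,-8)=364 g(14,-6)=1001 g(14,-4)=2001 g(14,-2)=2989 g(14,0)=3341 g(14,2)=2639 g(14,4)=1001
t=15: g(15,-15)=1 g(15,-13)=15 g(15,-11)=105 g(15,-9)=455 g(15,-7)=1365 g(15,-5)=3002 g(15,-3)=4990 g(15,-1)=6330 g(15,1)=5980 g(15,3)=3640
t=16: g(16,-16)=1 g(16,-14)=16 g(16,-12)=120 g(16,-10)=560 g(16,-8)=1820 g(16,-6)=4367 g(16,-4)=7992 g(16,-2)=11320 g(16,0)=12310 g(16,2)=9620 g(16,4)=3640
t=17: g(17,-17)=1 g(17,-15)=17 g(17,-13)=136 g(17,-11)=680 g(17,-9)=2380 g(17,-7)=6187 g(17,-5)=12359 g(17,-3)=19312 g(17,-1)=23630 g(17,1)=21930 g(17,3)=13260
t=18: g(18,-18)=1 g(18,-16)=18 g(18,-14)=153 g(18,-12)=816 g(18,-10)=3060 g(18,-8)=8567 g(18,-6)=18546 g(18,-4)=31671 g(18,-2)=42942 g(18,0)=45560 g(18,2)=35190 g(18,4)=13260
t=19: g(19,-19)=1 g(19,-17)=19 g(19,-15)=171 g(19,-13)=969 g(19,-11)=3876 g(19,-9)=11627 g(19,-7)=27113 g(19,-5)=50217 g(19,-3)=74613 g(19,-1)=88502 g(19,1)=80750 g(19,3)=48450
t=20: g(20,-20)=1 g(20,-18)=20 g(20,-16)=190 g(20,-14)=1140 g(20,-12)=4845 g(20,-10)=15503 g(20,-8)=38740 g(20,-6)=77330 g(20,-4)=124830 g(20,-2)=163115 g(20,0)=169252 g(20,2)=129200 g(20,4)=48450
t=21: g(21,-21)=1 g(21,-19)=21 g(21,-17)=210 g(21,-15)=1330 g(21,-13)=5985 g(21,-11)=20348 g(21,-9)=54243 g(21,-7)=116070 g(21,-5)=202160 g(21,-3)=287945 g(21,-1)=332367 g(21,1)=298452 g(21,3)=177650
t=22: g(22,-22)=1 g(22,-20)=22 g(22,-18)=231 g(22,-16)=1540 g(22,-14)=7315 g(22,-12)=26333 g(22,-10)=74591 g(22,-8)=170313 g(22,-6)=318230 g(22,-4)=490105 g(22,-2)=620312 g(22,0)=630819 g(22,2)=476102 g(22,4)=177650
t=23: g(23,-23)=1 g(23,-21)=23 g(23,-19)=253 g(23,-17)=1771 g(23,-15)=8855 g(23,-13)=33648 g(23,-11)=100924 g(23,-9)=244904 g(23,-7)=488543 g(23,-5)=808335 g(23,-3)=1110417 g(23,-1)=1251131 g(23,1)=1106921 g(23,3)=653752
t=24: g(24,-24)=1 g(24,-22)=24 g(24,-20)=276 g(24,-18)=2024 g(24,-16)=10626 g(24,-14)=42503 g(24,-12)=134572 g(24,-10)=345828 g(24,-8)=733447 g(24,-6)=1296878 g(24,-4)=1918752 g(24,-2)=2361548 g(24,0)=2358052 g(24,2)=1760673 g(24,4)=653752
t=25: g(25,-25)=1 g(25,-23)=25 g(25,-21)=300 g(25,-19)=2300 g(25,-17)=12650 g(25,-15)=53129 g(25,-13)=177075 g(25,-11)=480400 g(25,-9)=1079275 g(25,-7)=2030325 g(25,-5)=3215630 g(25,-3)=4280300 g(25,-1)=4719600 g(25,1)=4118725 g(25,3)=2414425
t=26: g(26,-26)=1 g(26,-24)=26 g(26,-22)=325 g(26,-20)=2600 g(26,-18)=14950 g(26,-16)=65779 g(26,-14)=230204 g(26,-12)=657475 g(26,-10)=1559675 g(26,-8)=3109600 g(26,-6)=5245955 g(26,-4)=7495930 g(26,-2)=8999900 g(26,0)=8838325 g(26,2)=6533150 g(26,4)=2414425
Paths never hitting 5: Σ_s g(26,s) = 45168320
Paths hitting 5: 2^26 - 45168320 = 21940544
P = 21940544/67108864 = 342821/1048576

Answer: 342821/1048576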